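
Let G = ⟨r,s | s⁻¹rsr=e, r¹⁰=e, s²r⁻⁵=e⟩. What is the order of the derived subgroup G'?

G' = [G, G] is generated by all commutators. The generator-pair commutators are: [r, s] = r².
The subgroup they normally generate is {e, r², r⁴, r⁶, r⁸}, of order 5.
Check: |G/G'| = 20/5 = 4 is the order of the abelianisation.

Answer: 5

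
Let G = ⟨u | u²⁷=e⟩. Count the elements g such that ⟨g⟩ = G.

G is cyclic of order 27. An element generates G iff its order is 27, and a cyclic group of order 27 has exactly φ(27) = 18 such elements.

Answer: 18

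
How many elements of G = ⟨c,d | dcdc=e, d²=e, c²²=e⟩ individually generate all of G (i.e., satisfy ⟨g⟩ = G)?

⟨g⟩ = G would require ord(g) = |G| = 44, but the maximum element order in G is 22 < 44. So G is not cyclic and no single element generates it: the count is 0.

Answer: 0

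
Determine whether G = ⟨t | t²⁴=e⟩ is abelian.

G has a single generator, so G is cyclic and hence abelian.

Answer: Yes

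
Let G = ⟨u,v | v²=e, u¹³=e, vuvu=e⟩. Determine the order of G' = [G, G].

G' = [G, G] is generated by all commutators. The generator-pair commutators are: [u, v] = u².
The subgroup they normally generate is {e, u, u², u³, u⁴, u⁵, u⁶, u⁷, u⁸, u⁹, u¹⁰, u¹¹, u¹²}, of order 13.
Check: |G/G'| = 26/13 = 2 is the order of the abelianisation.

Answer: 13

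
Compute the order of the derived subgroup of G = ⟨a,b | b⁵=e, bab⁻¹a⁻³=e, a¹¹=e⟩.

G' = [G, G] is generated by all commutators. The generator-pair commutators are: [a, b] = a⁹.
The subgroup they normally generate is {e, a, a², a³, a⁴, a⁵, a⁶, a⁷, a⁸, a⁹, a¹⁰}, of order 11.
Check: |G/G'| = 55/11 = 5 is the order of the abelianisation.

Answer: 11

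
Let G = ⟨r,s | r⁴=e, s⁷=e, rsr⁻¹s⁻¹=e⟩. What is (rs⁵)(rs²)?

Compute (rs⁵) · (rs²) by multiplying left to right and reducing via the relations at each step:
  (rs⁵) · r = r²s⁵
  (r²s⁵) · s² = r²

Answer: r²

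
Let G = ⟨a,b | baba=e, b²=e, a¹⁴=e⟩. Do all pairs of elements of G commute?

a·b = ab but b·a = a¹³b, so a·b ≠ b·a and G is not abelian.

Answer: No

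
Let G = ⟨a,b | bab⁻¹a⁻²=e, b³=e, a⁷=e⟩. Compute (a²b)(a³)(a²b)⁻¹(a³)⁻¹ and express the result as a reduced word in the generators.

[(a²b), (a³)] = (a²b)·(a³)·(a²b)⁻¹·(a³)⁻¹.
  (a²b) · (a³) = ab
  (ab) · (a⁶b²) = a⁶
  (a⁶) · (a⁴) = a³

Answer: a³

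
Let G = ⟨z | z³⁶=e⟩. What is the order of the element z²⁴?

Compute successive powers until reaching e:
  (z²⁴)¹ = z²⁴, (z²⁴)² = z¹², (z²⁴)³ = e.
The smallest positive k with (z²⁴)ᵏ = e is 3.

Answer: 3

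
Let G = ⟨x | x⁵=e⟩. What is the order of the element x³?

Compute successive powers until reaching e:
  (x³)¹ = x³, (x³)² = x, (x³)³ = x⁴, (x³)⁴ = x², (x³)⁵ = e.
The smallest positive k with (x³)ᵏ = e is 5.

Answer: 5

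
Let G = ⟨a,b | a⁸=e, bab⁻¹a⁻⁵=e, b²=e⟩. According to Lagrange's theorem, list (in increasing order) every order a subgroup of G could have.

|G| = 16 = 2⁴. By Lagrange's theorem the order of any subgroup divides 16; the divisors of 16 are 1, 2, 4, 8, 16.

Answer: 1, 2, 4, 8, 16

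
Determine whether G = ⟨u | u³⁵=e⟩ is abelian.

G has a single generator, so G is cyclic and hence abelian.

Answer: Yes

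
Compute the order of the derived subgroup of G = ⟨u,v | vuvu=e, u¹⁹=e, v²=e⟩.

G' = [G, G] is generated by all commutators. The generator-pair commutators are: [u, v] = u².
The subgroup they normally generate is {e, u, u², u³, u⁴, u⁵, u⁶, u⁷, u⁸, u⁹, u¹⁰, u¹¹, u¹², u¹³, u¹⁴, u¹⁵, u¹⁶, u¹⁷, u¹⁸}, of order 19.
Check: |G/G'| = 38/19 = 2 is the order of the abelianisation.

Answer: 19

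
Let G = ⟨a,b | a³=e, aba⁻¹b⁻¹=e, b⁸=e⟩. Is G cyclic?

|G| = 24. The element ab has order 24 (its powers give 24 distinct elements), so ⟨ab⟩ = G and G is cyclic.

Answer: Yes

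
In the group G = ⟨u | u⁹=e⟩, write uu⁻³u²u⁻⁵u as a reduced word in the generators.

Multiply left to right, reducing at each step:
  u · u⁻³ = u⁷
  (u⁷) · u² = e
  e · u⁻⁵ = u⁴
  (u⁴) · u = u⁵

Answer: u⁵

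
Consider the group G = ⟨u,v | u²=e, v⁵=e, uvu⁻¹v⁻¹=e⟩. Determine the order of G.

Enumerate words in the generators, reducing via the relations: the distinct elements are
  {e, u, v, uv, v², v³, v⁴, uv², uv³, uv⁴}.
No further products give new elements, so |G| = 10.

Answer: 10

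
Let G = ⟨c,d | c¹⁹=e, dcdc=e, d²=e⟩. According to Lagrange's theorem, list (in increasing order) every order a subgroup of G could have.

|G| = 38 = 2 · 19. By Lagrange's theorem the order of any subgroup divides 38; the divisors of 38 are 1, 2, 19, 38.

Answer: 1, 2, 19, 38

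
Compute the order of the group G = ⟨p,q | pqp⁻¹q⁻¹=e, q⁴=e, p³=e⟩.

Enumerate words in the generators, reducing via the relations: the distinct elements are
  {e, p, q, pq, p², q², q³, pq², pq³, p²q, p²q², p²q³}.
No further products give new elements, so |G| = 12.

Answer: 12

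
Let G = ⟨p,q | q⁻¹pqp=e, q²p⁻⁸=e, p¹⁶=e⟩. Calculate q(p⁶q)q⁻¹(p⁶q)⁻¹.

[q, (p⁶q)] = q·(p⁶q)·q⁻¹·(p⁶q)⁻¹.
  q · (p⁶q) = p²
  (p²) · (q⁻¹) = p²q⁻¹
  (p²q⁻¹) · (p⁶q⁻¹) = p⁴

Answer: p⁴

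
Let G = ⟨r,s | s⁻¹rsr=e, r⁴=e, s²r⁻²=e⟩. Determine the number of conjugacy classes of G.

The conjugacy classes (representative and size) are:
  [e] (size 1), [r³] (size 2), [r²] (size 1), [s⁻¹] (size 2), [rs⁻¹] (size 2).
Class equation: 1 + 2 + 1 + 2 + 2 = 8 = |G|. So G has 5 conjugacy classes.

Answer: 5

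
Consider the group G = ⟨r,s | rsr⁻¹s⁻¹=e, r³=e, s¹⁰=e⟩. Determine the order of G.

Enumerate words in the generators, reducing via the relations: the distinct elements are
  {e, r, s, rs, r², s², s³, s⁴, s⁵, s⁶, s⁷, s⁸, s⁹, rs², rs³, rs⁴, rs⁵, rs⁶, rs⁷, rs⁸, rs⁹, r²s, r²s², r²s³, r²s⁴, r²s⁵, r²s⁶, r²s⁷, r²s⁸, r²s⁹}.
No further products give new elements, so |G| = 30.

Answer: 30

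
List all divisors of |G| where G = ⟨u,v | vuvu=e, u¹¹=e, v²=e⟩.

|G| = 22 = 2 · 11. By Lagrange's theorem the order of any subgroup divides 22; the divisors of 22 are 1, 2, 11, 22.

Answer: 1, 2, 11, 22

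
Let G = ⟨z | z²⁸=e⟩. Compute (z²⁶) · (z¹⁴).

Compute (z²⁶) · (z¹⁴) by multiplying left to right and reducing via the relations at each step:
  (z²⁶) · z¹⁴ = z¹²

Answer: z¹²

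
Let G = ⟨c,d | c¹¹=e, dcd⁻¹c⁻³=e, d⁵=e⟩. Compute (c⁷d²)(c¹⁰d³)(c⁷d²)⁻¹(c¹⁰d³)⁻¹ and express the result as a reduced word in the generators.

[(c⁷d²), (c¹⁰d³)] = (c⁷d²)·(c¹⁰d³)·(c⁷d²)⁻¹·(c¹⁰d³)⁻¹.
  (c⁷d²) · (c¹⁰d³) = c⁹
  (c⁹) · (c⁹d³) = c⁷d³
  (c⁷d³) · (c⁹d²) = c⁸

Answer: c⁸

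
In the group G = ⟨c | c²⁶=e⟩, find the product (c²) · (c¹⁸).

Compute (c²) · (c¹⁸) by multiplying left to right and reducing via the relations at each step:
  (c²) · c¹⁸ = c²⁰

Answer: c²⁰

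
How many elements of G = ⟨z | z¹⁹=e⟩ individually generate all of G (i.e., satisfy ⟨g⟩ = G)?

G is cyclic of order 19. An element generates G iff its order is 19, and a cyclic group of order 19 has exactly φ(19) = 18 such elements.

Answer: 18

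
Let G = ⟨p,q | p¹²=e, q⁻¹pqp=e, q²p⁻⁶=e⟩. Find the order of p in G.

Compute successive powers until reaching e:
  p¹ = p, p² = p², p³ = p³, p⁴ = p⁴, p⁵ = p⁵, p⁶ = p⁶, p⁷ = p⁷, p⁸ = p⁸, p⁹ = p⁹, p¹⁰ = p¹⁰, p¹¹ = p¹¹, p¹² = e.
The smallest positive k with pᵏ = e is 12.

Answer: 12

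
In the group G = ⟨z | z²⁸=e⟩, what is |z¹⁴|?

Compute successive powers until reaching e:
  (z¹⁴)¹ = z¹⁴, (z¹⁴)² = e.
The smallest positive k with (z¹⁴)ᵏ = e is 2.

Answer: 2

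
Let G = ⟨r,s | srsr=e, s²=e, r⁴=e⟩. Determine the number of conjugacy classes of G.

The conjugacy classes (representative and size) are:
  [e] (size 1), [r] (size 2), [r²] (size 1), [r²s] (size 2), [r³s] (size 2).
Class equation: 1 + 2 + 1 + 2 + 2 = 8 = |G|. So G has 5 conjugacy classes.

Answer: 5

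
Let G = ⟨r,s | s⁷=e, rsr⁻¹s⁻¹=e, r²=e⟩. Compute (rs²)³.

Compute successive powers of (rs²), reducing at each step:
  (rs²)²: (rs²) · r = s²;   (s²) · s² = s⁴
  (rs²)³: (s⁴) · r = rs⁴;   (rs⁴) · s² = rs⁶

Answer: rs⁶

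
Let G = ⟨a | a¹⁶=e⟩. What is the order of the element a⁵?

Compute successive powers until reaching e:
  (a⁵)¹ = a⁵, (a⁵)² = a¹⁰, (a⁵)³ = a¹⁵, (a⁵)⁴ = a⁴, (a⁵)⁵ = a⁹, (a⁵)⁶ = a¹⁴, (a⁵)⁷ = a³, (a⁵)⁸ = a⁸, (a⁵)⁹ = a¹³, (a⁵)¹⁰ = a², (a⁵)¹¹ = a⁷, (a⁵)¹² = a¹², (a⁵)¹³ = a, (a⁵)¹⁴ = a⁶, (a⁵)¹⁵ = a¹¹, (a⁵)¹⁶ = e.
The smallest positive k with (a⁵)ᵏ = e is 16.

Answer: 16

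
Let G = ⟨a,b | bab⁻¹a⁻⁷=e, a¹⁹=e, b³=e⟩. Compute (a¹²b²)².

Compute successive powers of (a¹²b²), reducing at each step:
  (a¹²b²)²: (a¹²b²) · a¹² = a¹¹b²;   (a¹¹b²) · b² = a¹¹b

Answer: a¹¹b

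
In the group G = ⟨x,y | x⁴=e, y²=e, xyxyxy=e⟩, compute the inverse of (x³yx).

The order of (x³yx) is 2 (smallest k with (x³yx)ᵏ = e), so (x³yx)⁻¹ = (x³yx)¹ = x³yx.
Check: (x³yx) · (x³yx) → (x³yx) · x³ = x³y;   (x³y) · y = x³;   (x³) · x = e, giving e as required.

Answer: x³yx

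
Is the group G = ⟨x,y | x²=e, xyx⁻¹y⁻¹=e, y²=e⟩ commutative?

Each pair of generators commutes: x·y = xy = y·x. Since the generators pairwise commute, every element of G commutes with every other, so G is abelian.

Answer: Yes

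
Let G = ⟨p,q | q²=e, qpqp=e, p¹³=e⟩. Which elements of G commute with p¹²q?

⟨p¹²q⟩ ⊆ C_G(p¹²q) since powers of p¹²q commute with p¹²q; so |C_G(p¹²q)| ≥ |⟨p¹²q⟩| = 2.
By orbit–stabilizer, |C_G(p¹²q)| = |G| / |conj. class of p¹²q| = 26 / 13 = 2.
The 2 elements commuting with p¹²q are {e, p¹²q}.

Answer: {e, p¹²q}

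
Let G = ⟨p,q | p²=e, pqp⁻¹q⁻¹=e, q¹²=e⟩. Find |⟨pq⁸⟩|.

|⟨pq⁸⟩| equals the order of pq⁸. Compute successive powers until reaching e:
  (pq⁸)¹ = pq⁸, (pq⁸)² = q⁴, (pq⁸)³ = p, (pq⁸)⁴ = q⁸, (pq⁸)⁵ = pq⁴, (pq⁸)⁶ = e.
The smallest positive k with (pq⁸)ᵏ = e is 6, so |⟨pq⁸⟩| = 6.

Answer: 6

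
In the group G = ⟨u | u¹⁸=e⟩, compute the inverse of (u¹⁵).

The order of (u¹⁵) is 6 (smallest k with (u¹⁵)ᵏ = e), so (u¹⁵)⁻¹ = (u¹⁵)⁵ = u³.
Check: (u¹⁵) · (u³) → (u¹⁵) · u³ = e, giving e as required.

Answer: u³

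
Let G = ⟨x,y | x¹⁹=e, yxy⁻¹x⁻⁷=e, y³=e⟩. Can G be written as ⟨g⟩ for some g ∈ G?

Every cyclic group is abelian. But x·y = xy while y·x = x⁷y, so x·y ≠ y·x and G is not abelian. Hence G is not cyclic.

Answer: No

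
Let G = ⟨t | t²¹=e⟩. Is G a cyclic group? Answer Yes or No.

|G| = 21. The element t has order 21 (its powers give 21 distinct elements), so ⟨t⟩ = G and G is cyclic.

Answer: Yes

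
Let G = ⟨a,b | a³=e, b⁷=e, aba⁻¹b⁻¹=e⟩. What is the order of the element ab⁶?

Compute successive powers until reaching e:
  (ab⁶)¹ = ab⁶, (ab⁶)² = a²b⁵, (ab⁶)³ = b⁴, (ab⁶)⁴ = ab³, (ab⁶)⁵ = a²b², (ab⁶)⁶ = b, (ab⁶)⁷ = a, (ab⁶)⁸ = a²b⁶, (ab⁶)⁹ = b⁵, (ab⁶)¹⁰ = ab⁴, (ab⁶)¹¹ = a²b³, (ab⁶)¹² = b², (ab⁶)¹³ = ab, (ab⁶)¹⁴ = a², (ab⁶)¹⁵ = b⁶, (ab⁶)¹⁶ = ab⁵, (ab⁶)¹⁷ = a²b⁴, (ab⁶)¹⁸ = b³, (ab⁶)¹⁹ = ab², (ab⁶)²⁰ = a²b, (ab⁶)²¹ = e.
The smallest positive k with (ab⁶)ᵏ = e is 21.

Answer: 21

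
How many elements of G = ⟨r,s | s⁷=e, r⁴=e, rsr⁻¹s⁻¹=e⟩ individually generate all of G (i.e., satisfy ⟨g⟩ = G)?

G is cyclic of order 28. An element generates G iff its order is 28, and a cyclic group of order 28 has exactly φ(28) = 12 such elements.

Answer: 12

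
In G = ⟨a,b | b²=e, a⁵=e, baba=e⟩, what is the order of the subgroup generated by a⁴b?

|⟨a⁴b⟩| equals the order of a⁴b. Compute successive powers until reaching e:
  (a⁴b)¹ = a⁴b, (a⁴b)² = e.
The smallest positive k with (a⁴b)ᵏ = e is 2, so |⟨a⁴b⟩| = 2.

Answer: 2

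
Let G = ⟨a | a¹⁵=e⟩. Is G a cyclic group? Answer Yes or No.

|G| = 15. The element a has order 15 (its powers give 15 distinct elements), so ⟨a⟩ = G and G is cyclic.

Answer: Yes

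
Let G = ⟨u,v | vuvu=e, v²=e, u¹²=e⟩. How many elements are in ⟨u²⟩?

|⟨u²⟩| equals the order of u². Compute successive powers until reaching e:
  (u²)¹ = u², (u²)² = u⁴, (u²)³ = u⁶, (u²)⁴ = u⁸, (u²)⁵ = u¹⁰, (u²)⁶ = e.
The smallest positive k with (u²)ᵏ = e is 6, so |⟨u²⟩| = 6.

Answer: 6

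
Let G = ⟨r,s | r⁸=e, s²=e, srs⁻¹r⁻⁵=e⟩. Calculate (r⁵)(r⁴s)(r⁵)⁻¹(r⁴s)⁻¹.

[(r⁵), (r⁴s)] = (r⁵)·(r⁴s)·(r⁵)⁻¹·(r⁴s)⁻¹.
  (r⁵) · (r⁴s) = rs
  (rs) · (r³) = s
  s · (r⁴s) = r⁴

Answer: r⁴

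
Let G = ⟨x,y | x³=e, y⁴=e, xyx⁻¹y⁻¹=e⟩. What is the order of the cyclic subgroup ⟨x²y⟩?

|⟨x²y⟩| equals the order of x²y. Compute successive powers until reaching e:
  (x²y)¹ = x²y, (x²y)² = xy², (x²y)³ = y³, (x²y)⁴ = x², (x²y)⁵ = xy, (x²y)⁶ = y², (x²y)⁷ = x²y³, (x²y)⁸ = x, (x²y)⁹ = y, (x²y)¹⁰ = x²y², (x²y)¹¹ = xy³, (x²y)¹² = e.
The smallest positive k with (x²y)ᵏ = e is 12, so |⟨x²y⟩| = 12.

Answer: 12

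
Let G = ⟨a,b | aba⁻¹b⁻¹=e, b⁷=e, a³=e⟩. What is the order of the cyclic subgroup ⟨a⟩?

|⟨a⟩| equals the order of a. Compute successive powers until reaching e:
  a¹ = a, a² = a², a³ = e.
The smallest positive k with aᵏ = e is 3, so |⟨a⟩| = 3.

Answer: 3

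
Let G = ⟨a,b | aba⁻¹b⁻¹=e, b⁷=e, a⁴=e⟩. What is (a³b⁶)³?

Compute successive powers of (a³b⁶), reducing at each step:
  (a³b⁶)²: (a³b⁶) · a³ = a²b⁶;   (a²b⁶) · b⁶ = a²b⁵
  (a³b⁶)³: (a²b⁵) · a³ = ab⁵;   (ab⁵) · b⁶ = ab⁴

Answer: ab⁴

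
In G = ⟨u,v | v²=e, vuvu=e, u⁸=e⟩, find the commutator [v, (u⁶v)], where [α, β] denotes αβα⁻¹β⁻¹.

[v, (u⁶v)] = v·(u⁶v)·v⁻¹·(u⁶v)⁻¹.
  v · (u⁶v) = u²
  (u²) · v = u²v
  (u²v) · (u⁶v) = u⁴

Answer: u⁴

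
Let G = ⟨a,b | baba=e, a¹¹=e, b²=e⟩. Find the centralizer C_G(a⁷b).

⟨a⁷b⟩ ⊆ C_G(a⁷b) since powers of a⁷b commute with a⁷b; so |C_G(a⁷b)| ≥ |⟨a⁷b⟩| = 2.
By orbit–stabilizer, |C_G(a⁷b)| = |G| / |conj. class of a⁷b| = 22 / 11 = 2.
The 2 elements commuting with a⁷b are {e, a⁷b}.

Answer: {e, a⁷b}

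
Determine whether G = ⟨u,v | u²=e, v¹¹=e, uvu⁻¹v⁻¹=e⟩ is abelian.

Each pair of generators commutes: u·v = uv = v·u. Since the generators pairwise commute, every element of G commutes with every other, so G is abelian.

Answer: Yes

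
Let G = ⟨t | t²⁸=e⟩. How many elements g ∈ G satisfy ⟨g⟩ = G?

G is cyclic of order 28. An element generates G iff its order is 28, and a cyclic group of order 28 has exactly φ(28) = 12 such elements.

Answer: 12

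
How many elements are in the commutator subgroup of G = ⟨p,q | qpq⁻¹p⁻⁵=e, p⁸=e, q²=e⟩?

G' = [G, G] is generated by all commutators. The generator-pair commutators are: [p, q] = p⁴.
The subgroup they normally generate is {e, p⁴}, of order 2.
Check: |G/G'| = 16/2 = 8 is the order of the abelianisation.

Answer: 2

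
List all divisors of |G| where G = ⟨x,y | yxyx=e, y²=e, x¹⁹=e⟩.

|G| = 38 = 2 · 19. By Lagrange's theorem the order of any subgroup divides 38; the divisors of 38 are 1, 2, 19, 38.

Answer: 1, 2, 19, 38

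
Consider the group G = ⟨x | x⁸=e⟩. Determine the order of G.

G is generated by a single element, so G is cyclic. The relator gives x⁸ = e and no smaller power is forced to be e, so the 8 powers {e, x, x², x³, x⁴, x⁵, x⁶, x⁷} are distinct. Hence |G| = 8.

Answer: 8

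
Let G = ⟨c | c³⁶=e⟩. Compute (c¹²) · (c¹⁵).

Compute (c¹²) · (c¹⁵) by multiplying left to right and reducing via the relations at each step:
  (c¹²) · c¹⁵ = c²⁷

Answer: c²⁷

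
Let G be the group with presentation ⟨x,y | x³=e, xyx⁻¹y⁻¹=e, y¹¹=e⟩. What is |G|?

Enumerate words in the generators, reducing via the relations: the distinct elements are
  {e, x, y, xy, x², y², y³, y⁴, y⁵, y⁶, y⁷, y⁸, y⁹, xy², xy³, xy⁴, xy⁵, xy⁶, xy⁷, xy⁸, xy⁹, x²y, y¹⁰, xy¹⁰, x²y², x²y³, x²y⁴, x²y⁵, x²y⁶, x²y⁷, x²y⁸, x²y⁹, x²y¹⁰}.
No further products give new elements, so |G| = 33.

Answer: 33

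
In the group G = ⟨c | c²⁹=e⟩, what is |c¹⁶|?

Compute successive powers until reaching e:
  (c¹⁶)¹ = c¹⁶, (c¹⁶)² = c³, (c¹⁶)³ = c¹⁹, (c¹⁶)⁴ = c⁶, (c¹⁶)⁵ = c²², (c¹⁶)⁶ = c⁹, (c¹⁶)⁷ = c²⁵, (c¹⁶)⁸ = c¹², (c¹⁶)⁹ = c²⁸, (c¹⁶)¹⁰ = c¹⁵, (c¹⁶)¹¹ = c², (c¹⁶)¹² = c¹⁸, (c¹⁶)¹³ = c⁵, (c¹⁶)¹⁴ = c²¹, (c¹⁶)¹⁵ = c⁸, (c¹⁶)¹⁶ = c²⁴, (c¹⁶)¹⁷ = c¹¹, (c¹⁶)¹⁸ = c²⁷, (c¹⁶)¹⁹ = c¹⁴, (c¹⁶)²⁰ = c, (c¹⁶)²¹ = c¹⁷, (c¹⁶)²² = c⁴, (c¹⁶)²³ = c²⁰, (c¹⁶)²⁴ = c⁷, (c¹⁶)²⁵ = c²³, (c¹⁶)²⁶ = c¹⁰, (c¹⁶)²⁷ = c²⁶, (c¹⁶)²⁸ = c¹³, (c¹⁶)²⁹ = e.
The smallest positive k with (c¹⁶)ᵏ = e is 29.

Answer: 29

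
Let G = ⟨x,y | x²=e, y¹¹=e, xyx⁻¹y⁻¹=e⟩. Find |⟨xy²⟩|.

|⟨xy²⟩| equals the order of xy². Compute successive powers until reaching e:
  (xy²)¹ = xy², (xy²)² = y⁴, (xy²)³ = xy⁶, (xy²)⁴ = y⁸, (xy²)⁵ = xy¹⁰, (xy²)⁶ = y, (xy²)⁷ = xy³, (xy²)⁸ = y⁵, (xy²)⁹ = xy⁷, (xy²)¹⁰ = y⁹, (xy²)¹¹ = x, (xy²)¹² = y², (xy²)¹³ = xy⁴, (xy²)¹⁴ = y⁶, (xy²)¹⁵ = xy⁸, (xy²)¹⁶ = y¹⁰, (xy²)¹⁷ = xy, (xy²)¹⁸ = y³, (xy²)¹⁹ = xy⁵, (xy²)²⁰ = y⁷, (xy²)²¹ = xy⁹, (xy²)²² = e.
The smallest positive k with (xy²)ᵏ = e is 22, so |⟨xy²⟩| = 22.

Answer: 22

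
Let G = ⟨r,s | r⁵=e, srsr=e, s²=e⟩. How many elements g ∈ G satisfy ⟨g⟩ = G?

⟨g⟩ = G would require ord(g) = |G| = 10, but the maximum element order in G is 5 < 10. So G is not cyclic and no single element generates it: the count is 0.

Answer: 0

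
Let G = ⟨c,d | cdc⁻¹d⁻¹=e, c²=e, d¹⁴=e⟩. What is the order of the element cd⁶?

Compute successive powers until reaching e:
  (cd⁶)¹ = cd⁶, (cd⁶)² = d¹², (cd⁶)³ = cd⁴, (cd⁶)⁴ = d¹⁰, (cd⁶)⁵ = cd², (cd⁶)⁶ = d⁸, (cd⁶)⁷ = c, (cd⁶)⁸ = d⁶, (cd⁶)⁹ = cd¹², (cd⁶)¹⁰ = d⁴, (cd⁶)¹¹ = cd¹⁰, (cd⁶)¹² = d², (cd⁶)¹³ = cd⁸, (cd⁶)¹⁴ = e.
The smallest positive k with (cd⁶)ᵏ = e is 14.

Answer: 14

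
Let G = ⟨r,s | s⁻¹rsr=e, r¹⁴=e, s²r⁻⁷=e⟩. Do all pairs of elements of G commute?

r·s = rs but s·r = r⁶s⁻¹, so r·s ≠ s·r and G is not abelian.

Answer: No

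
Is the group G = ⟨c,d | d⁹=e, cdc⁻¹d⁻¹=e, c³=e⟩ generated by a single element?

|G| = 27, but the maximum element order in G is 9 < 27. No single element generates all of G, so G is not cyclic.

Answer: No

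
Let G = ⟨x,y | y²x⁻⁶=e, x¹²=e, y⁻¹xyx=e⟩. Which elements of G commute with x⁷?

⟨x⁷⟩ ⊆ C_G(x⁷) since powers of x⁷ commute with x⁷; so |C_G(x⁷)| ≥ |⟨x⁷⟩| = 12.
By orbit–stabilizer, |C_G(x⁷)| = |G| / |conj. class of x⁷| = 24 / 2 = 12.
The 12 elements commuting with x⁷ are {e, x, x², x³, x⁴, x⁵, x⁶, x⁷, x⁸, x⁹, x¹⁰, x¹¹}.

Answer: {e, x, x², x³, x⁴, x⁵, x⁶, x⁷, x⁸, x⁹, x¹⁰, x¹¹}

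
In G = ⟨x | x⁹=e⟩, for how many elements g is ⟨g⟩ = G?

G is cyclic of order 9. An element generates G iff its order is 9, and a cyclic group of order 9 has exactly φ(9) = 6 such elements.

Answer: 6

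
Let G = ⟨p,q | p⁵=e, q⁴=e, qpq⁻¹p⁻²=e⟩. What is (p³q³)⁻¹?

The order of (p³q³) is 4 (smallest k with (p³q³)ᵏ = e), so (p³q³)⁻¹ = (p³q³)³ = p⁴q.
Check: (p³q³) · (p⁴q) → (p³q³) · p⁴ = q³;   (q³) · q = e, giving e as required.

Answer: p⁴q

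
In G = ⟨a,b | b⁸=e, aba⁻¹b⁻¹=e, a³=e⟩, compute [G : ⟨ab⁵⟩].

First find ord(ab⁵) by computing successive powers:
  (ab⁵)¹ = ab⁵, (ab⁵)² = a²b², (ab⁵)³ = b⁷, (ab⁵)⁴ = ab⁴, (ab⁵)⁵ = a²b, (ab⁵)⁶ = b⁶, (ab⁵)⁷ = ab³, (ab⁵)⁸ = a², (ab⁵)⁹ = b⁵, (ab⁵)¹⁰ = ab², (ab⁵)¹¹ = a²b⁷, (ab⁵)¹² = b⁴, (ab⁵)¹³ = ab, (ab⁵)¹⁴ = a²b⁶, (ab⁵)¹⁵ = b³, (ab⁵)¹⁶ = a, (ab⁵)¹⁷ = a²b⁵, (ab⁵)¹⁸ = b², (ab⁵)¹⁹ = ab⁷, (ab⁵)²⁰ = a²b⁴, (ab⁵)²¹ = b, (ab⁵)²² = ab⁶, (ab⁵)²³ = a²b³, (ab⁵)²⁴ = e.
So |⟨ab⁵⟩| = ord(ab⁵) = 24. With |G| = 24, by Lagrange [G : ⟨ab⁵⟩] = 24/24 = 1.

Answer: 1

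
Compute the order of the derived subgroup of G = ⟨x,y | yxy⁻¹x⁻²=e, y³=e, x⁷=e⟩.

G' = [G, G] is generated by all commutators. The generator-pair commutators are: [x, y] = x⁶.
The subgroup they normally generate is {e, x, x², x³, x⁴, x⁵, x⁶}, of order 7.
Check: |G/G'| = 21/7 = 3 is the order of the abelianisation.

Answer: 7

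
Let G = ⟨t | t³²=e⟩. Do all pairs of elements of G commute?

G has a single generator, so G is cyclic and hence abelian.

Answer: Yes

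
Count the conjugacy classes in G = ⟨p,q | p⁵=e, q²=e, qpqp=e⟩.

The conjugacy classes (representative and size) are:
  [e] (size 1), [p] (size 2), [p²] (size 2), [q] (size 5).
Class equation: 1 + 2 + 2 + 5 = 10 = |G|. So G has 4 conjugacy classes.

Answer: 4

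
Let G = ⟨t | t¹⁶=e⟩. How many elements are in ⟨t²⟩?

|⟨t²⟩| equals the order of t². Compute successive powers until reaching e:
  (t²)¹ = t², (t²)² = t⁴, (t²)³ = t⁶, (t²)⁴ = t⁸, (t²)⁵ = t¹⁰, (t²)⁶ = t¹², (t²)⁷ = t¹⁴, (t²)⁸ = e.
The smallest positive k with (t²)ᵏ = e is 8, so |⟨t²⟩| = 8.

Answer: 8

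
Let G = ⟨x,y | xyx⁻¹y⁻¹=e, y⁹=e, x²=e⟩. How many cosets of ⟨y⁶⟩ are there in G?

First find ord(y⁶) by computing successive powers:
  (y⁶)¹ = y⁶, (y⁶)² = y³, (y⁶)³ = e.
So |⟨y⁶⟩| = ord(y⁶) = 3. With |G| = 18, by Lagrange [G : ⟨y⁶⟩] = 18/3 = 6.

Answer: 6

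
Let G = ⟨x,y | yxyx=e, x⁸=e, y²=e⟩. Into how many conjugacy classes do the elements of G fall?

The conjugacy classes (representative and size) are:
  [e] (size 1), [x] (size 2), [x⁶] (size 2), [x³] (size 2), [x⁴] (size 1), [y] (size 4), [x⁵y] (size 4).
Class equation: 1 + 2 + 2 + 2 + 1 + 4 + 4 = 16 = |G|. So G has 7 conjugacy classes.

Answer: 7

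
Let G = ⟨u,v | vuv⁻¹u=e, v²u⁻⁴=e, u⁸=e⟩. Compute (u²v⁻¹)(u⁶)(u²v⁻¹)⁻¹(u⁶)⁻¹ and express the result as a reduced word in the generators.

[(u²v⁻¹), (u⁶)] = (u²v⁻¹)·(u⁶)·(u²v⁻¹)⁻¹·(u⁶)⁻¹.
  (u²v⁻¹) · (u⁶) = v
  v · (u²v) = u²
  (u²) · (u²) = u⁴

Answer: u⁴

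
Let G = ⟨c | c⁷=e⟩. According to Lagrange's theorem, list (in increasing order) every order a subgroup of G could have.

|G| = 7 = 7. By Lagrange's theorem the order of any subgroup divides 7; the divisors of 7 are 1, 7.

Answer: 1, 7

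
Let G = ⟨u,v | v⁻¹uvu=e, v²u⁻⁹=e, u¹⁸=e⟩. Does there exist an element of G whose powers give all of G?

Every cyclic group is abelian. But u·v = uv while v·u = u⁸v⁻¹, so u·v ≠ v·u and G is not abelian. Hence G is not cyclic.

Answer: No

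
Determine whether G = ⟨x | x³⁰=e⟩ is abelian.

G has a single generator, so G is cyclic and hence abelian.

Answer: Yes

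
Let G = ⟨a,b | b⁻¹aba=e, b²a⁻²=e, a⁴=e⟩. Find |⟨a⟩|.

|⟨a⟩| equals the order of a. Compute successive powers until reaching e:
  a¹ = a, a² = a², a³ = a³, a⁴ = e.
The smallest positive k with aᵏ = e is 4, so |⟨a⟩| = 4.

Answer: 4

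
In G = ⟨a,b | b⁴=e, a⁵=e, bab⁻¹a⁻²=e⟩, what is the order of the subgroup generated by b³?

|⟨b³⟩| equals the order of b³. Compute successive powers until reaching e:
  (b³)¹ = b³, (b³)² = b², (b³)³ = b, (b³)⁴ = e.
The smallest positive k with (b³)ᵏ = e is 4, so |⟨b³⟩| = 4.

Answer: 4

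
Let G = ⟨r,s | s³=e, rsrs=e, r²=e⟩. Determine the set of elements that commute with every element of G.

An element z ∈ Z(G) iff z commutes with every generator.
For example e is central: e·r = r = r·e; e·s = s = s·e.
Whereas r ∉ Z(G) since r·s = rs ≠ rs² = s·r.
Checking each of the 6 elements this way gives Z(G) = {e}, of order 1.

Answer: {e}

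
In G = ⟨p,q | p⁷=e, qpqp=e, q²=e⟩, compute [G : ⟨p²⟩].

First find ord(p²) by computing successive powers:
  (p²)¹ = p², (p²)² = p⁴, (p²)³ = p⁶, (p²)⁴ = p, (p²)⁵ = p³, (p²)⁶ = p⁵, (p²)⁷ = e.
So |⟨p²⟩| = ord(p²) = 7. With |G| = 14, by Lagrange [G : ⟨p²⟩] = 14/7 = 2.

Answer: 2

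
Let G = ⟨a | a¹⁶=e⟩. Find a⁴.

Compute successive powers of a, reducing at each step:
  a²: a · a = a²
  a³: (a²) · a = a³
  a⁴: (a³) · a = a⁴

Answer: a⁴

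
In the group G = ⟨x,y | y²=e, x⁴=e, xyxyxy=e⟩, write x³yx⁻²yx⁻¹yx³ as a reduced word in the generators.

Multiply left to right, reducing at each step:
  (x³) · y = x³y
  (x³y) · x⁻² = x³yx²
  (x³yx²) · y = x³yx²y
  (x³yx²y) · x⁻¹ = yx²y
  (yx²y) · y = yx²
  (yx²) · x³ = yx

Answer: yx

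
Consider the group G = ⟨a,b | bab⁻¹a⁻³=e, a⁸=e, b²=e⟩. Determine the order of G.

Enumerate words in the generators, reducing via the relations: the distinct elements are
  {a, b, e, ab, a², a³, a⁴, a⁵, a⁶, a⁷, a²b, a³b, a⁴b, a⁵b, a⁶b, a⁷b}.
No further products give new elements, so |G| = 16.

Answer: 16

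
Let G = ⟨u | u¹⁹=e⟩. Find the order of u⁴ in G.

Compute successive powers until reaching e:
  (u⁴)¹ = u⁴, (u⁴)² = u⁸, (u⁴)³ = u¹², (u⁴)⁴ = u¹⁶, (u⁴)⁵ = u, (u⁴)⁶ = u⁵, (u⁴)⁷ = u⁹, (u⁴)⁸ = u¹³, (u⁴)⁹ = u¹⁷, (u⁴)¹⁰ = u², (u⁴)¹¹ = u⁶, (u⁴)¹² = u¹⁰, (u⁴)¹³ = u¹⁴, (u⁴)¹⁴ = u¹⁸, (u⁴)¹⁵ = u³, (u⁴)¹⁶ = u⁷, (u⁴)¹⁷ = u¹¹, (u⁴)¹⁸ = u¹⁵, (u⁴)¹⁹ = e.
The smallest positive k with (u⁴)ᵏ = e is 19.

Answer: 19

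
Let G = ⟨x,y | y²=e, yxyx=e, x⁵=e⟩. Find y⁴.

Compute successive powers of y, reducing at each step:
  y²: y · y = e
  y³: e · y = y
  y⁴: y · y = e

Answer: e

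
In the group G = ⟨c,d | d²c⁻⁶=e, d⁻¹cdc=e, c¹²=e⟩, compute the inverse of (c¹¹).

The order of (c¹¹) is 12 (smallest k with (c¹¹)ᵏ = e), so (c¹¹)⁻¹ = (c¹¹)¹¹ = c.
Check: (c¹¹) · c → (c¹¹) · c = e, giving e as required.

Answer: c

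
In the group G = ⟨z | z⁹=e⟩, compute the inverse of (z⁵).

The order of (z⁵) is 9 (smallest k with (z⁵)ᵏ = e), so (z⁵)⁻¹ = (z⁵)⁸ = z⁴.
Check: (z⁵) · (z⁴) → (z⁵) · z⁴ = e, giving e as required.

Answer: z⁴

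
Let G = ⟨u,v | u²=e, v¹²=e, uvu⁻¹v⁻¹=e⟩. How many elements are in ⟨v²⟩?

|⟨v²⟩| equals the order of v². Compute successive powers until reaching e:
  (v²)¹ = v², (v²)² = v⁴, (v²)³ = v⁶, (v²)⁴ = v⁸, (v²)⁵ = v¹⁰, (v²)⁶ = e.
The smallest positive k with (v²)ᵏ = e is 6, so |⟨v²⟩| = 6.

Answer: 6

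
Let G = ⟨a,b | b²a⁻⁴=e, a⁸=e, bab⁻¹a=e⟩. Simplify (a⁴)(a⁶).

Compute (a⁴) · (a⁶) by multiplying left to right and reducing via the relations at each step:
  (a⁴) · a⁶ = a²

Answer: a²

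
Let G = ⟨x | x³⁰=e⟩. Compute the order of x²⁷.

Compute successive powers until reaching e:
  (x²⁷)¹ = x²⁷, (x²⁷)² = x²⁴, (x²⁷)³ = x²¹, (x²⁷)⁴ = x¹⁸, (x²⁷)⁵ = x¹⁵, (x²⁷)⁶ = x¹², (x²⁷)⁷ = x⁹, (x²⁷)⁸ = x⁶, (x²⁷)⁹ = x³, (x²⁷)¹⁰ = e.
The smallest positive k with (x²⁷)ᵏ = e is 10.

Answer: 10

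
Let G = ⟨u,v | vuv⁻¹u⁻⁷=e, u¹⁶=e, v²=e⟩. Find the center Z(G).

An element z ∈ Z(G) iff z commutes with every generator.
For example u⁸ is central: (u⁸)·u = u⁹ = u·(u⁸); (u⁸)·v = u⁸v = v·(u⁸).
Whereas u ∉ Z(G) since u·v = uv ≠ u⁷v = v·u.
Checking each of the 32 elements this way gives Z(G) = {e, u⁸}, of order 2.

Answer: {e, u⁸}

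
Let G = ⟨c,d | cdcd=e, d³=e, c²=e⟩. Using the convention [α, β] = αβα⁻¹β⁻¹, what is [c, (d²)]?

[c, (d²)] = c·(d²)·c⁻¹·(d²)⁻¹.
  c · (d²) = cd²
  (cd²) · c = d
  d · d = d²

Answer: d²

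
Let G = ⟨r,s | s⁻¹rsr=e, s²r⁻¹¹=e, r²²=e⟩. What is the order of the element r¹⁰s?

Compute successive powers until reaching e:
  (r¹⁰s)¹ = r¹⁰s, (r¹⁰s)² = r¹¹, (r¹⁰s)³ = r¹⁰s⁻¹, (r¹⁰s)⁴ = e.
The smallest positive k with (r¹⁰s)ᵏ = e is 4.

Answer: 4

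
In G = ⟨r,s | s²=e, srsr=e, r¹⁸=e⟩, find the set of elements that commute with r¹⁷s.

⟨r¹⁷s⟩ ⊆ C_G(r¹⁷s) since powers of r¹⁷s commute with r¹⁷s; so |C_G(r¹⁷s)| ≥ |⟨r¹⁷s⟩| = 2.
By orbit–stabilizer, |C_G(r¹⁷s)| = |G| / |conj. class of r¹⁷s| = 36 / 9 = 4.
The 4 elements commuting with r¹⁷s are {e, r⁹, r¹⁷s, r⁸s}.

Answer: {e, r⁹, r¹⁷s, r⁸s}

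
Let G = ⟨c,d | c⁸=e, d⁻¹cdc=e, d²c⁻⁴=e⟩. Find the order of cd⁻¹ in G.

Compute successive powers until reaching e:
  (cd⁻¹)¹ = cd⁻¹, (cd⁻¹)² = c⁴, (cd⁻¹)³ = cd, (cd⁻¹)⁴ = e.
The smallest positive k with (cd⁻¹)ᵏ = e is 4.

Answer: 4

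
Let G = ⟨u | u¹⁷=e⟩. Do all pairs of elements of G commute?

G has a single generator, so G is cyclic and hence abelian.

Answer: Yes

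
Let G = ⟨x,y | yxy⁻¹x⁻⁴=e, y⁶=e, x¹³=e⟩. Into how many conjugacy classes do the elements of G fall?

The conjugacy classes (representative and size) are:
  [e] (size 1), [x⁴] (size 6), [x¹¹] (size 6), [x⁷y] (size 13), [x⁸y²] (size 13), [x¹²y³] (size 13), [x⁵y⁴] (size 13), [x¹¹y⁵] (size 13).
Class equation: 1 + 6 + 6 + 13 + 13 + 13 + 13 + 13 = 78 = |G|. So G has 8 conjugacy classes.

Answer: 8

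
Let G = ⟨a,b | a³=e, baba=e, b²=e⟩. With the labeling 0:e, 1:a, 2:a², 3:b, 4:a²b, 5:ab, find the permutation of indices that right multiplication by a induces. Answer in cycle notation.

(0 1 2)(3 4 5)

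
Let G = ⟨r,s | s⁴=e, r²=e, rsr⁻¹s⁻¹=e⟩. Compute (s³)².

Compute successive powers of (s³), reducing at each step:
  (s³)²: (s³) · s³ = s²

Answer: s²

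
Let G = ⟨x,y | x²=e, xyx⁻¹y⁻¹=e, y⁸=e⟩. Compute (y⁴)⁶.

Compute successive powers of (y⁴), reducing at each step:
  (y⁴)²: (y⁴) · y⁴ = e
  (y⁴)³: e · y⁴ = y⁴
  (y⁴)⁴: (y⁴) · y⁴ = e
  (y⁴)⁵: e · y⁴ = y⁴
  (y⁴)⁶: (y⁴) · y⁴ = e

Answer: e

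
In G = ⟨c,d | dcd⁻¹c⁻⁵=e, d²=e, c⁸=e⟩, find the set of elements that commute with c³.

⟨c³⟩ ⊆ C_G(c³) since powers of c³ commute with c³; so |C_G(c³)| ≥ |⟨c³⟩| = 8.
By orbit–stabilizer, |C_G(c³)| = |G| / |conj. class of c³| = 16 / 2 = 8.
The 8 elements commuting with c³ are {e, c, c², c³, c⁴, c⁵, c⁶, c⁷}.

Answer: {e, c, c², c³, c⁴, c⁵, c⁶, c⁷}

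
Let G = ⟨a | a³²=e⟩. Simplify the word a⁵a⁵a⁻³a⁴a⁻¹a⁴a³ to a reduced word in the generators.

Multiply left to right, reducing at each step:
  (a⁵) · a⁵ = a¹⁰
  (a¹⁰) · a⁻³ = a⁷
  (a⁷) · a⁴ = a¹¹
  (a¹¹) · a⁻¹ = a¹⁰
  (a¹⁰) · a⁴ = a¹⁴
  (a¹⁴) · a³ = a¹⁷

Answer: a¹⁷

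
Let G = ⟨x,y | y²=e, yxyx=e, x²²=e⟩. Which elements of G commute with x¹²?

⟨x¹²⟩ ⊆ C_G(x¹²) since powers of x¹² commute with x¹²; so |C_G(x¹²)| ≥ |⟨x¹²⟩| = 11.
By orbit–stabilizer, |C_G(x¹²)| = |G| / |conj. class of x¹²| = 44 / 2 = 22.
The 22 elements commuting with x¹² are {e, x, x², x³, x⁴, x⁵, x⁶, x⁷, x⁸, x⁹, x¹⁰, x¹¹, x¹², x¹³, x¹⁴, x¹⁵, x¹⁶, x¹⁷, x¹⁸, x¹⁹, x²⁰, x²¹}.

Answer: {e, x, x², x³, x⁴, x⁵, x⁶, x⁷, x⁸, x⁹, x¹⁰, x¹¹, x¹², x¹³, x¹⁴, x¹⁵, x¹⁶, x¹⁷, x¹⁸, x¹⁹, x²⁰, x²¹}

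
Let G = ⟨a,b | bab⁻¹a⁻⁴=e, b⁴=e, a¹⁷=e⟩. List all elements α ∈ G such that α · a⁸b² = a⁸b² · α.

⟨a⁸b²⟩ ⊆ C_G(a⁸b²) since powers of a⁸b² commute with a⁸b²; so |C_G(a⁸b²)| ≥ |⟨a⁸b²⟩| = 2.
By orbit–stabilizer, |C_G(a⁸b²)| = |G| / |conj. class of a⁸b²| = 68 / 17 = 4.
The 4 elements commuting with a⁸b² are {e, a⁵b, a³b³, a⁸b²}.

Answer: {e, a⁵b, a³b³, a⁸b²}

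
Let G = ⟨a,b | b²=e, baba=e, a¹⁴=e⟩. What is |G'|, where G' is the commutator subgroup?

G' = [G, G] is generated by all commutators. The generator-pair commutators are: [a, b] = a².
The subgroup they normally generate is {e, a², a⁴, a⁶, a⁸, a¹⁰, a¹²}, of order 7.
Check: |G/G'| = 28/7 = 4 is the order of the abelianisation.

Answer: 7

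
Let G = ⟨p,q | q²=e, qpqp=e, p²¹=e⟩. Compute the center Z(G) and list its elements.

An element z ∈ Z(G) iff z commutes with every generator.
For example e is central: e·p = p = p·e; e·q = q = q·e.
Whereas p ∉ Z(G) since p·q = pq ≠ p²⁰q = q·p.
Checking each of the 42 elements this way gives Z(G) = {e}, of order 1.

Answer: {e}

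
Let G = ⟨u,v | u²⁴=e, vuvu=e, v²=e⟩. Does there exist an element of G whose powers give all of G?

Every cyclic group is abelian. But u·v = uv while v·u = u²³v, so u·v ≠ v·u and G is not abelian. Hence G is not cyclic.

Answer: No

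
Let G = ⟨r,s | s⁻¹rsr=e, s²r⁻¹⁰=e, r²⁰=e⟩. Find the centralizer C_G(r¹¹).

⟨r¹¹⟩ ⊆ C_G(r¹¹) since powers of r¹¹ commute with r¹¹; so |C_G(r¹¹)| ≥ |⟨r¹¹⟩| = 20.
By orbit–stabilizer, |C_G(r¹¹)| = |G| / |conj. class of r¹¹| = 40 / 2 = 20.
The 20 elements commuting with r¹¹ are {e, r, r², r³, r⁴, r⁵, r⁶, r⁷, r⁸, r⁹, r¹⁰, r¹¹, r¹², r¹³, r¹⁴, r¹⁵, r¹⁶, r¹⁷, r¹⁸, r¹⁹}.

Answer: {e, r, r², r³, r⁴, r⁵, r⁶, r⁷, r⁸, r⁹, r¹⁰, r¹¹, r¹², r¹³, r¹⁴, r¹⁵, r¹⁶, r¹⁷, r¹⁸, r¹⁹}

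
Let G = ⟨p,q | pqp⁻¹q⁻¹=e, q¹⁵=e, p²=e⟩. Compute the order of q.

Compute successive powers until reaching e:
  q¹ = q, q² = q², q³ = q³, q⁴ = q⁴, q⁵ = q⁵, q⁶ = q⁶, q⁷ = q⁷, q⁸ = q⁸, q⁹ = q⁹, q¹⁰ = q¹⁰, q¹¹ = q¹¹, q¹² = q¹², q¹³ = q¹³, q¹⁴ = q¹⁴, q¹⁵ = e.
The smallest positive k with qᵏ = e is 15.

Answer: 15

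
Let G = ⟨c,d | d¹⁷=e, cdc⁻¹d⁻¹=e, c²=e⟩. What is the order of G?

Enumerate words in the generators, reducing via the relations: the distinct elements are
  {c, d, e, cd, d², d³, d⁴, d⁵, d⁶, d⁷, d⁸, d⁹, cd², cd³, cd⁴, cd⁵, cd⁶, cd⁷, cd⁸, cd⁹, d¹², d¹³, d¹¹, d¹⁰, d¹⁴, d¹⁵, d¹⁶, cd¹², cd¹³, cd¹¹, cd¹⁰, cd¹⁴, cd¹⁵, cd¹⁶}.
No further products give new elements, so |G| = 34.

Answer: 34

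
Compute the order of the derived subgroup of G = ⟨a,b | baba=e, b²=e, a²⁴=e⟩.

G' = [G, G] is generated by all commutators. The generator-pair commutators are: [a, b] = a².
The subgroup they normally generate is {e, a², a⁴, a⁶, a⁸, a¹⁰, a¹², a¹⁴, a¹⁶, a¹⁸, a²⁰, a²²}, of order 12.
Check: |G/G'| = 48/12 = 4 is the order of the abelianisation.

Answer: 12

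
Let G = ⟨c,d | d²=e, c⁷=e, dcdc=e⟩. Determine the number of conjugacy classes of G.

The conjugacy classes (representative and size) are:
  [e] (size 1), [c⁶] (size 2), [c⁵] (size 2), [c⁴] (size 2), [cd] (size 7).
Class equation: 1 + 2 + 2 + 2 + 7 = 14 = |G|. So G has 5 conjugacy classes.

Answer: 5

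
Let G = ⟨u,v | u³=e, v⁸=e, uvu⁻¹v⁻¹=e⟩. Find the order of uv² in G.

Compute successive powers until reaching e:
  (uv²)¹ = uv², (uv²)² = u²v⁴, (uv²)³ = v⁶, (uv²)⁴ = u, (uv²)⁵ = u²v², (uv²)⁶ = v⁴, (uv²)⁷ = uv⁶, (uv²)⁸ = u², (uv²)⁹ = v², (uv²)¹⁰ = uv⁴, (uv²)¹¹ = u²v⁶, (uv²)¹² = e.
The smallest positive k with (uv²)ᵏ = e is 12.

Answer: 12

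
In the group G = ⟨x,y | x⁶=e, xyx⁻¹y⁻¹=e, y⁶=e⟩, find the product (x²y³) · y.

Compute (x²y³) · y by multiplying left to right and reducing via the relations at each step:
  (x²y³) · y = x²y⁴

Answer: x²y⁴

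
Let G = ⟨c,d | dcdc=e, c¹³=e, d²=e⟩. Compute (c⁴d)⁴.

Compute successive powers of (c⁴d), reducing at each step:
  (c⁴d)²: (c⁴d) · c⁴ = d;   d · d = e
  (c⁴d)³: e · c⁴ = c⁴;   (c⁴) · d = c⁴d
  (c⁴d)⁴: (c⁴d) · c⁴ = d;   d · d = e

Answer: e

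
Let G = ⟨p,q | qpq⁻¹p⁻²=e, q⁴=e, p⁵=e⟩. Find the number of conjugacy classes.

The conjugacy classes (representative and size) are:
  [e] (size 1), [p⁴] (size 4), [p²q] (size 5), [q²] (size 5), [p³q³] (size 5).
Class equation: 1 + 4 + 5 + 5 + 5 = 20 = |G|. So G has 5 conjugacy classes.

Answer: 5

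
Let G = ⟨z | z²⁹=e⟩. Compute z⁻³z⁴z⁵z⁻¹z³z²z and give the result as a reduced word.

Multiply left to right, reducing at each step:
  (z²⁶) · z⁴ = z
  z · z⁵ = z⁶
  (z⁶) · z⁻¹ = z⁵
  (z⁵) · z³ = z⁸
  (z⁸) · z² = z¹⁰
  (z¹⁰) · z = z¹¹

Answer: z¹¹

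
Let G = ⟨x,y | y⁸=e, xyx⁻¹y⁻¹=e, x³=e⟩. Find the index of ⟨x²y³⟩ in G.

First find ord(x²y³) by computing successive powers:
  (x²y³)¹ = x²y³, (x²y³)² = xy⁶, (x²y³)³ = y, (x²y³)⁴ = x²y⁴, (x²y³)⁵ = xy⁷, (x²y³)⁶ = y², (x²y³)⁷ = x²y⁵, (x²y³)⁸ = x, (x²y³)⁹ = y³, (x²y³)¹⁰ = x²y⁶, (x²y³)¹¹ = xy, (x²y³)¹² = y⁴, (x²y³)¹³ = x²y⁷, (x²y³)¹⁴ = xy², (x²y³)¹⁵ = y⁵, (x²y³)¹⁶ = x², (x²y³)¹⁷ = xy³, (x²y³)¹⁸ = y⁶, (x²y³)¹⁹ = x²y, (x²y³)²⁰ = xy⁴, (x²y³)²¹ = y⁷, (x²y³)²² = x²y², (x²y³)²³ = xy⁵, (x²y³)²⁴ = e.
So |⟨x²y³⟩| = ord(x²y³) = 24. With |G| = 24, by Lagrange [G : ⟨x²y³⟩] = 24/24 = 1.

Answer: 1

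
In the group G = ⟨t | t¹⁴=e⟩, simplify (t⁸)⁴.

Compute successive powers of (t⁸), reducing at each step:
  (t⁸)²: (t⁸) · t⁸ = t²
  (t⁸)³: (t²) · t⁸ = t¹⁰
  (t⁸)⁴: (t¹⁰) · t⁸ = t⁴

Answer: t⁴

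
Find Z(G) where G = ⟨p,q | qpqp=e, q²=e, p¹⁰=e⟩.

An element z ∈ Z(G) iff z commutes with every generator.
For example p⁵ is central: (p⁵)·p = p⁶ = p·(p⁵); (p⁵)·q = p⁵q = q·(p⁵).
Whereas p ∉ Z(G) since p·q = pq ≠ p⁹q = q·p.
Checking each of the 20 elements this way gives Z(G) = {e, p⁵}, of order 2.

Answer: {e, p⁵}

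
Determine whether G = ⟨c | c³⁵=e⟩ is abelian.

G has a single generator, so G is cyclic and hence abelian.

Answer: Yes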